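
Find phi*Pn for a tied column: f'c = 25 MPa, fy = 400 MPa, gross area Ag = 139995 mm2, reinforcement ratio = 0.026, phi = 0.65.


Ast = rho * Ag = 0.026 * 139995 = 3639.87 mm2
phi*Pn = 0.65 * 0.80 * (0.85 * 25 * (139995 - 3639.87) + 400 * 3639.87) / 1000
= 2263.82 kN

2263.82


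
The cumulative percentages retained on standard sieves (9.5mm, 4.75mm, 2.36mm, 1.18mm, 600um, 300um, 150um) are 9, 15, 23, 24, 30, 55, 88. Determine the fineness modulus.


FM = sum(cumulative % retained) / 100
= 244 / 100
= 2.44

2.44


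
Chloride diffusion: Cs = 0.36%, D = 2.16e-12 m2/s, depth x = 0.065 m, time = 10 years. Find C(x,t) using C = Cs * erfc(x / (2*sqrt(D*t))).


t_seconds = 10 * 365.25 * 24 * 3600 = 315576000.0 s
arg = 0.065 / (2 * sqrt(2.16e-12 * 315576000.0))
= 1.2448
erfc(1.2448) = 0.0783
C = 0.36 * 0.0783 = 0.0282%

0.0282


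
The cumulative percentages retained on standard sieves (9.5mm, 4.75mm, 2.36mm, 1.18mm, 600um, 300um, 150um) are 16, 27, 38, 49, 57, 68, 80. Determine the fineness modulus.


FM = sum(cumulative % retained) / 100
= 335 / 100
= 3.35

3.35


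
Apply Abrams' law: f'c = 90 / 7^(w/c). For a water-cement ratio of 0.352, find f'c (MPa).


f'c = 90 / 7^0.352
= 90 / 1.984
= 45.37 MPa

45.37


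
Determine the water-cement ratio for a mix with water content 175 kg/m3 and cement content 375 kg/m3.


w/c = water / cement
w/c = 175 / 375 = 0.467

0.467


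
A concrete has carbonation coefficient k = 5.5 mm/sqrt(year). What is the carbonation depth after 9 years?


depth = k * sqrt(t)
= 5.5 * sqrt(9)
= 16.5 mm

16.5


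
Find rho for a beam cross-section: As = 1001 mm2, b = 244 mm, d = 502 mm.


rho = As / (b * d)
= 1001 / (244 * 502)
= 0.0082

0.0082


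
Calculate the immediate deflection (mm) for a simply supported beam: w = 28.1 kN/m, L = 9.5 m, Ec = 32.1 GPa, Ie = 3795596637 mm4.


Convert: L = 9.5 m = 9500 mm, Ec = 32.1 GPa = 32100 MPa
delta = 5 * 28.1 * 9500^4 / (384 * 32100 * 3795596637)
= 24.46 mm

24.46


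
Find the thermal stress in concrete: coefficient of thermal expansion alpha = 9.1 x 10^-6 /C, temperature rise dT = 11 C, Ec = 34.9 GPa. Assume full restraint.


sigma = alpha * dT * Ec
= 9.1e-6 * 11 * 34.9 * 1000
= 3.493 MPa

3.493


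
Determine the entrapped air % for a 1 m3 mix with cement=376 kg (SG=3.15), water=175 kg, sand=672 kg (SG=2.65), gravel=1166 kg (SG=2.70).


Vol cement = 376 / (3.15 * 1000) = 0.119365 m3
Vol water = 175 / 1000 = 0.175 m3
Vol sand = 672 / (2.65 * 1000) = 0.253585 m3
Vol gravel = 1166 / (2.70 * 1000) = 0.431852 m3
Total solid + water volume = 0.979802 m3
Air = (1 - 0.979802) * 100 = 2.02%

2.02


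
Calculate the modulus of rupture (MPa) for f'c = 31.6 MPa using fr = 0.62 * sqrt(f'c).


fr = 0.62 * sqrt(31.6)
= 3.485 MPa

3.485


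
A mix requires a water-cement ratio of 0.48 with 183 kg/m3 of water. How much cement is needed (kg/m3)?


Cement = water / (w/c)
= 183 / 0.48
= 381.2 kg/m3

381.2


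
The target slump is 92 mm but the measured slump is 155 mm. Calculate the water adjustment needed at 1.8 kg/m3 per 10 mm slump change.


Difference = 92 - 155 = -63 mm
Water adjustment = -63 * 1.8 / 10 = -11.3 kg/m3

-11.3


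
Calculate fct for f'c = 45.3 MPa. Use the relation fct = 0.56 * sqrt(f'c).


fct = 0.56 * sqrt(45.3)
= 0.56 * 6.731
= 3.769 MPa

3.769


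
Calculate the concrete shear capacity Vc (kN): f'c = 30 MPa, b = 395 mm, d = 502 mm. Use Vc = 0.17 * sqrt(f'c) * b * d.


Vc = 0.17 * sqrt(30) * 395 * 502 / 1000
= 184.63 kN

184.63


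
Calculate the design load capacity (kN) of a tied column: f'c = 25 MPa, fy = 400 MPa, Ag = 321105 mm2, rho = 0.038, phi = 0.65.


Ast = rho * Ag = 0.038 * 321105 = 12201.99 mm2
phi*Pn = 0.65 * 0.80 * (0.85 * 25 * (321105 - 12201.99) + 400 * 12201.99) / 1000
= 5951.39 kN

5951.39


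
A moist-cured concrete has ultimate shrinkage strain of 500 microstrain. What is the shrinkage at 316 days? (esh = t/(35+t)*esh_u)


esh(316) = 316 / (35 + 316) * 500
= 316 / 351 * 500
= 450.1 microstrain

450.1


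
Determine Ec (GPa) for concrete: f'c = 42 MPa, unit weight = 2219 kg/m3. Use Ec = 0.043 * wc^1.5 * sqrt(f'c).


Ec = 0.043 * 2219^1.5 * sqrt(42) / 1000
= 29.13 GPa

29.13


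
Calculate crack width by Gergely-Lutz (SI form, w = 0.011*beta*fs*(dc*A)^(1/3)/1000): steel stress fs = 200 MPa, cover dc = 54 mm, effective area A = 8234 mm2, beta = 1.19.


w = 0.011 * beta * fs * (dc * A)^(1/3) / 1000
= 0.011 * 1.19 * 200 * (54 * 8234)^(1/3) / 1000
= 0.2 mm

0.2


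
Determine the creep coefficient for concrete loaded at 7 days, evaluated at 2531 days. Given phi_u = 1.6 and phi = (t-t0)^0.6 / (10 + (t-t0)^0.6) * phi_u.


dt = 2531 - 7 = 2524
phi = 2524^0.6 / (10 + 2524^0.6) * 1.6
= 1.467

1.467


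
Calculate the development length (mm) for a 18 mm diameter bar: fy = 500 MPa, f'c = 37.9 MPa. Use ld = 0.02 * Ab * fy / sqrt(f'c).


Ab = pi * 18^2 / 4 = 254.469 mm2
ld = 0.02 * 254.469 * 500 / sqrt(37.9)
= 413.3 mm

413.3


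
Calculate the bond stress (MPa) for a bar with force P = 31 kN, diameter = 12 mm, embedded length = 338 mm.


u = P / (pi * db * ld)
= 31 * 1000 / (pi * 12 * 338)
= 2.433 MPa

2.433


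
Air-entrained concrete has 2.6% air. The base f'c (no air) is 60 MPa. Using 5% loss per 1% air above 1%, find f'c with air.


Strength loss = (2.6 - 1) * 5 = 8.0%
f'c = 60 * (1 - 8.0/100)
= 55.2 MPa

55.2


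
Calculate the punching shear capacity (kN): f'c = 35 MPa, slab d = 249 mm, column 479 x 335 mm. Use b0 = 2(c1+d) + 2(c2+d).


b0 = 2*(479 + 249) + 2*(335 + 249) = 2624 mm
Vc = 0.33 * sqrt(35) * 2624 * 249 / 1000
= 1275.59 kN

1275.59


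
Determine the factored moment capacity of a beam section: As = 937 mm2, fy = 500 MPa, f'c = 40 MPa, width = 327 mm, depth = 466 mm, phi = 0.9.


a = As * fy / (0.85 * f'c * b)
= 937 * 500 / (0.85 * 40 * 327)
= 42.1389 mm
Mn = As * fy * (d - a/2) / 10^6
= 208.45 kN-m
phi*Mn = 0.9 * 208.45 = 187.6 kN-m

187.6


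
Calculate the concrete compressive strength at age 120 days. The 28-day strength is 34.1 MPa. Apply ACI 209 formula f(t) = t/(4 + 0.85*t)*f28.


f(120) = 120 / (4 + 0.85 * 120) * 34.1
= 120 / 106.0 * 34.1
= 38.6 MPa

38.6


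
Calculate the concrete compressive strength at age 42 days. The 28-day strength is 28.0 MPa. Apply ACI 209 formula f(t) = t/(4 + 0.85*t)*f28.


f(42) = 42 / (4 + 0.85 * 42) * 28.0
= 42 / 39.7 * 28.0
= 29.62 MPa

29.62


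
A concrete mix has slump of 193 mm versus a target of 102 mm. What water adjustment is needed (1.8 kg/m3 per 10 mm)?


Difference = 102 - 193 = -91 mm
Water adjustment = -91 * 1.8 / 10 = -16.4 kg/m3

-16.4


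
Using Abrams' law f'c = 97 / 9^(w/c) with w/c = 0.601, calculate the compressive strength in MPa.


f'c = 97 / 9^0.601
= 97 / 3.745
= 25.9 MPa

25.9


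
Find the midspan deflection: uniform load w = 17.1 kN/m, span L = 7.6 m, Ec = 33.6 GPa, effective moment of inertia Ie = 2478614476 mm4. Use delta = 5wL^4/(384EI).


Convert: L = 7.6 m = 7600 mm, Ec = 33.6 GPa = 33600 MPa
delta = 5 * 17.1 * 7600^4 / (384 * 33600 * 2478614476)
= 8.92 mm

8.92


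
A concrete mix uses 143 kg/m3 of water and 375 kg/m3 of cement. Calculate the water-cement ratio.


w/c = water / cement
w/c = 143 / 375 = 0.381

0.381


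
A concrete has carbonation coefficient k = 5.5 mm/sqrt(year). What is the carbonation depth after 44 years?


depth = k * sqrt(t)
= 5.5 * sqrt(44)
= 36.48 mm

36.48


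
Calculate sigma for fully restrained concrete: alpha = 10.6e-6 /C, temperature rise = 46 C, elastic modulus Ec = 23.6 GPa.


sigma = alpha * dT * Ec
= 10.6e-6 * 46 * 23.6 * 1000
= 11.507 MPa

11.507


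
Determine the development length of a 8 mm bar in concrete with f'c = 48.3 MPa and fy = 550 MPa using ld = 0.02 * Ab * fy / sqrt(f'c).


Ab = pi * 8^2 / 4 = 50.265 mm2
ld = 0.02 * 50.265 * 550 / sqrt(48.3)
= 79.6 mm

79.6


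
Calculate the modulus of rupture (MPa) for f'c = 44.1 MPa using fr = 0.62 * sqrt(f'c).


fr = 0.62 * sqrt(44.1)
= 4.117 MPa

4.117


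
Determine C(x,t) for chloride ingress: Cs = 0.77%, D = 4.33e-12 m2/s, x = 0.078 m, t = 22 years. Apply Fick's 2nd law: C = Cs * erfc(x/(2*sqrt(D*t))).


t_seconds = 22 * 365.25 * 24 * 3600 = 694267200.0 s
arg = 0.078 / (2 * sqrt(4.33e-12 * 694267200.0))
= 0.7113
erfc(0.7113) = 0.3144
C = 0.77 * 0.3144 = 0.2421%

0.2421


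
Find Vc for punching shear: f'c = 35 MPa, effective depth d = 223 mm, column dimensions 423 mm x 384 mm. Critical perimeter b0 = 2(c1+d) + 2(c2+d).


b0 = 2*(423 + 223) + 2*(384 + 223) = 2506 mm
Vc = 0.33 * sqrt(35) * 2506 * 223 / 1000
= 1091.02 kN

1091.02


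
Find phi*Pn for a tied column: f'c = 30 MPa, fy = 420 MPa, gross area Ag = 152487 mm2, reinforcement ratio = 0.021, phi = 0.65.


Ast = rho * Ag = 0.021 * 152487 = 3202.227 mm2
phi*Pn = 0.65 * 0.80 * (0.85 * 30 * (152487 - 3202.227) + 420 * 3202.227) / 1000
= 2678.88 kN

2678.88


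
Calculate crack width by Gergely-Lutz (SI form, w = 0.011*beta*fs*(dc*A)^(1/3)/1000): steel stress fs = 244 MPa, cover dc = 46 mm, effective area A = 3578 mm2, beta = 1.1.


w = 0.011 * beta * fs * (dc * A)^(1/3) / 1000
= 0.011 * 1.1 * 244 * (46 * 3578)^(1/3) / 1000
= 0.162 mm

0.162


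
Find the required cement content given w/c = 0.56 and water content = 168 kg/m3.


Cement = water / (w/c)
= 168 / 0.56
= 300.0 kg/m3

300.0


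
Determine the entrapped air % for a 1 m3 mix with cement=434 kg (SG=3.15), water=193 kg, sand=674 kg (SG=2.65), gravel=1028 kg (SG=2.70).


Vol cement = 434 / (3.15 * 1000) = 0.137778 m3
Vol water = 193 / 1000 = 0.193 m3
Vol sand = 674 / (2.65 * 1000) = 0.25434 m3
Vol gravel = 1028 / (2.70 * 1000) = 0.380741 m3
Total solid + water volume = 0.965858 m3
Air = (1 - 0.965858) * 100 = 3.41%

3.41


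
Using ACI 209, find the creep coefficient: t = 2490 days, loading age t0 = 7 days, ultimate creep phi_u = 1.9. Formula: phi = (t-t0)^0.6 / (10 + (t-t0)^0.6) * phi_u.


dt = 2490 - 7 = 2483
phi = 2483^0.6 / (10 + 2483^0.6) * 1.9
= 1.74

1.74


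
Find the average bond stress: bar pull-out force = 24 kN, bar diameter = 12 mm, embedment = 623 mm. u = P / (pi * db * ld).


u = P / (pi * db * ld)
= 24 * 1000 / (pi * 12 * 623)
= 1.022 MPa

1.022


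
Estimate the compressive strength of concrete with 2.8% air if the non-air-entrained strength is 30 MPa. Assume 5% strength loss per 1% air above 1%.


Strength loss = (2.8 - 1) * 5 = 9.0%
f'c = 30 * (1 - 9.0/100)
= 27.3 MPa

27.3


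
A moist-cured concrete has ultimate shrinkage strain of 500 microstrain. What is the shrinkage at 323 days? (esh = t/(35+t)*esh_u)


esh(323) = 323 / (35 + 323) * 500
= 323 / 358 * 500
= 451.1 microstrain

451.1


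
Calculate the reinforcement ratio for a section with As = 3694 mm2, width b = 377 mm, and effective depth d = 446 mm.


rho = As / (b * d)
= 3694 / (377 * 446)
= 0.022

0.022


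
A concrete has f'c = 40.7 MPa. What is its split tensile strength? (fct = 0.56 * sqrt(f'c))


fct = 0.56 * sqrt(40.7)
= 0.56 * 6.38
= 3.573 MPa

3.573


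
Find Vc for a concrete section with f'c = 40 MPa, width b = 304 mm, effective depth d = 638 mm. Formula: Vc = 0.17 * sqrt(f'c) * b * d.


Vc = 0.17 * sqrt(40) * 304 * 638 / 1000
= 208.53 kN

208.53


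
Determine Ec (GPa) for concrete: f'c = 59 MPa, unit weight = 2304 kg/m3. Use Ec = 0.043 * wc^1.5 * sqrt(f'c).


Ec = 0.043 * 2304^1.5 * sqrt(59) / 1000
= 36.53 GPa

36.53


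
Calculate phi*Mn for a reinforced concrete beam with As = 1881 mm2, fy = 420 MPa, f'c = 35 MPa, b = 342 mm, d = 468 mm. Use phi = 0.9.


a = As * fy / (0.85 * f'c * b)
= 1881 * 420 / (0.85 * 35 * 342)
= 77.6471 mm
Mn = As * fy * (d - a/2) / 10^6
= 339.058 kN-m
phi*Mn = 0.9 * 339.058 = 305.15 kN-m

305.15


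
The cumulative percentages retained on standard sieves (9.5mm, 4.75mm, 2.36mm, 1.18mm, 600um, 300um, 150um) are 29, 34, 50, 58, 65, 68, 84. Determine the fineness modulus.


FM = sum(cumulative % retained) / 100
= 388 / 100
= 3.88

3.88


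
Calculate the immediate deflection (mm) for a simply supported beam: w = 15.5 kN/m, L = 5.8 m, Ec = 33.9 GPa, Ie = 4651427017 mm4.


Convert: L = 5.8 m = 5800 mm, Ec = 33.9 GPa = 33900 MPa
delta = 5 * 15.5 * 5800^4 / (384 * 33900 * 4651427017)
= 1.45 mm

1.45


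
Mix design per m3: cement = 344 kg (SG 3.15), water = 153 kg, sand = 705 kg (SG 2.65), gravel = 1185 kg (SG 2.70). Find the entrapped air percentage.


Vol cement = 344 / (3.15 * 1000) = 0.109206 m3
Vol water = 153 / 1000 = 0.153 m3
Vol sand = 705 / (2.65 * 1000) = 0.266038 m3
Vol gravel = 1185 / (2.70 * 1000) = 0.438889 m3
Total solid + water volume = 0.967133 m3
Air = (1 - 0.967133) * 100 = 3.29%

3.29


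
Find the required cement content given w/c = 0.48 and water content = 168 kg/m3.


Cement = water / (w/c)
= 168 / 0.48
= 350.0 kg/m3

350.0


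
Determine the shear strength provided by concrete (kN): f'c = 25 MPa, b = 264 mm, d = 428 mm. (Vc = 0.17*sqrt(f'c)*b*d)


Vc = 0.17 * sqrt(25) * 264 * 428 / 1000
= 96.04 kN

96.04


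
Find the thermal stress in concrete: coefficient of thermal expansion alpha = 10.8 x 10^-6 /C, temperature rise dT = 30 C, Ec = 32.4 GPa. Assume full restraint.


sigma = alpha * dT * Ec
= 10.8e-6 * 30 * 32.4 * 1000
= 10.498 MPa

10.498


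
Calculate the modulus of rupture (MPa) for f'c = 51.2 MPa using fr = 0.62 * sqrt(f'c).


fr = 0.62 * sqrt(51.2)
= 4.436 MPa

4.436


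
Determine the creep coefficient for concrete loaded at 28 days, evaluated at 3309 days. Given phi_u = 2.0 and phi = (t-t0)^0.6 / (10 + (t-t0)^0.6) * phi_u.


dt = 3309 - 28 = 3281
phi = 3281^0.6 / (10 + 3281^0.6) * 2.0
= 1.856

1.856


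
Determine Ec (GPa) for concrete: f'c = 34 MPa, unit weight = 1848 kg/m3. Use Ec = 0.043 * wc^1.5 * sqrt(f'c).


Ec = 0.043 * 1848^1.5 * sqrt(34) / 1000
= 19.92 GPa

19.92


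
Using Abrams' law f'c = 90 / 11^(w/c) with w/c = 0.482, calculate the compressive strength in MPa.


f'c = 90 / 11^0.482
= 90 / 3.177
= 28.33 MPa

28.33


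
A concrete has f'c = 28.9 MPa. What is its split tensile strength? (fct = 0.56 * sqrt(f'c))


fct = 0.56 * sqrt(28.9)
= 0.56 * 5.376
= 3.01 MPa

3.01


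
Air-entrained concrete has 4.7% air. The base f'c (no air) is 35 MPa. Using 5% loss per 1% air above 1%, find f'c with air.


Strength loss = (4.7 - 1) * 5 = 18.5%
f'c = 35 * (1 - 18.5/100)
= 28.52 MPa

28.52


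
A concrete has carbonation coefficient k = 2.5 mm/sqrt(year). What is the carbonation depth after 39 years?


depth = k * sqrt(t)
= 2.5 * sqrt(39)
= 15.61 mm

15.61


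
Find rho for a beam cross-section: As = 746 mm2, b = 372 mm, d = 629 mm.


rho = As / (b * d)
= 746 / (372 * 629)
= 0.0032

0.0032


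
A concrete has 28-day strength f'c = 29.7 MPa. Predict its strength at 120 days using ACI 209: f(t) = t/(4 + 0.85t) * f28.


f(120) = 120 / (4 + 0.85 * 120) * 29.7
= 120 / 106.0 * 29.7
= 33.62 MPa

33.62


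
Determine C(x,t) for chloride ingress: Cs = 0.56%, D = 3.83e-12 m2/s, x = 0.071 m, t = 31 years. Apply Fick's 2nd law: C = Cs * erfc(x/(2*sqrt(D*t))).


t_seconds = 31 * 365.25 * 24 * 3600 = 978285600.0 s
arg = 0.071 / (2 * sqrt(3.83e-12 * 978285600.0))
= 0.58
erfc(0.58) = 0.4121
C = 0.56 * 0.4121 = 0.2308%

0.2308


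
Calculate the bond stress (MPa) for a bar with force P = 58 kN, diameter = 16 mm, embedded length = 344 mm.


u = P / (pi * db * ld)
= 58 * 1000 / (pi * 16 * 344)
= 3.354 MPa

3.354


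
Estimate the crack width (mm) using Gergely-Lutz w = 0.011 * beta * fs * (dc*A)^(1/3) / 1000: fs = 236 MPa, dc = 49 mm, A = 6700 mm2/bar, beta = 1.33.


w = 0.011 * beta * fs * (dc * A)^(1/3) / 1000
= 0.011 * 1.33 * 236 * (49 * 6700)^(1/3) / 1000
= 0.238 mm

0.238


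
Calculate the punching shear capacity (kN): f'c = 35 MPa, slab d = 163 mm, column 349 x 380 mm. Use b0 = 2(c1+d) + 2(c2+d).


b0 = 2*(349 + 163) + 2*(380 + 163) = 2110 mm
Vc = 0.33 * sqrt(35) * 2110 * 163 / 1000
= 671.46 kN

671.46


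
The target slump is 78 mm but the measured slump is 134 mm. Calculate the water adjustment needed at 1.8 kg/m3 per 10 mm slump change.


Difference = 78 - 134 = -56 mm
Water adjustment = -56 * 1.8 / 10 = -10.1 kg/m3

-10.1


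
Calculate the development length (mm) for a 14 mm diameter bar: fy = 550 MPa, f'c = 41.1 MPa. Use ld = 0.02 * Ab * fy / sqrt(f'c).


Ab = pi * 14^2 / 4 = 153.938 mm2
ld = 0.02 * 153.938 * 550 / sqrt(41.1)
= 264.1 mm

264.1


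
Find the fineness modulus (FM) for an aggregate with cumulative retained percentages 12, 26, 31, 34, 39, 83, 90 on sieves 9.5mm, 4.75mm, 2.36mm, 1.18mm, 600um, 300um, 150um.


FM = sum(cumulative % retained) / 100
= 315 / 100
= 3.15

3.15


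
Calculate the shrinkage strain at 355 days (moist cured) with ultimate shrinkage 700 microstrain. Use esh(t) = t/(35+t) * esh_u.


esh(355) = 355 / (35 + 355) * 700
= 355 / 390 * 700
= 637.2 microstrain

637.2


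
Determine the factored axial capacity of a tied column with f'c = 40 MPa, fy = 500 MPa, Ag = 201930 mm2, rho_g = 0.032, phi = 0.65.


Ast = rho * Ag = 0.032 * 201930 = 6461.76 mm2
phi*Pn = 0.65 * 0.80 * (0.85 * 40 * (201930 - 6461.76) + 500 * 6461.76) / 1000
= 5135.94 kN

5135.94


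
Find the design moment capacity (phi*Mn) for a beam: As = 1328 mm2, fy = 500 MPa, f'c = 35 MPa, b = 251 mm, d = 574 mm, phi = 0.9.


a = As * fy / (0.85 * f'c * b)
= 1328 * 500 / (0.85 * 35 * 251)
= 88.9216 mm
Mn = As * fy * (d - a/2) / 10^6
= 351.614 kN-m
phi*Mn = 0.9 * 351.614 = 316.45 kN-m

316.45


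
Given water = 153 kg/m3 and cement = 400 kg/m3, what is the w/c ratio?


w/c = water / cement
w/c = 153 / 400 = 0.383

0.383


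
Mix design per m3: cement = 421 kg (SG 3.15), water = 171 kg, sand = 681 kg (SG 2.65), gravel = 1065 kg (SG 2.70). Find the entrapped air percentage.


Vol cement = 421 / (3.15 * 1000) = 0.133651 m3
Vol water = 171 / 1000 = 0.171 m3
Vol sand = 681 / (2.65 * 1000) = 0.256981 m3
Vol gravel = 1065 / (2.70 * 1000) = 0.394444 m3
Total solid + water volume = 0.956076 m3
Air = (1 - 0.956076) * 100 = 4.39%

4.39


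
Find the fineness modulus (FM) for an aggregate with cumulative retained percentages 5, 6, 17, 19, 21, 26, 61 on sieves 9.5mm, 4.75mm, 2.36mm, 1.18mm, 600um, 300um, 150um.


FM = sum(cumulative % retained) / 100
= 155 / 100
= 1.55

1.55


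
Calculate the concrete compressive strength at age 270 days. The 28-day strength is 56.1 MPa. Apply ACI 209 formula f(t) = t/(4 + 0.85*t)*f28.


f(270) = 270 / (4 + 0.85 * 270) * 56.1
= 270 / 233.5 * 56.1
= 64.87 MPa

64.87


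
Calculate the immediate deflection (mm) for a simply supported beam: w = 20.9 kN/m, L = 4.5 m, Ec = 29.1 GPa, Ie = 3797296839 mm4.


Convert: L = 4.5 m = 4500 mm, Ec = 29.1 GPa = 29100 MPa
delta = 5 * 20.9 * 4500^4 / (384 * 29100 * 3797296839)
= 1.01 mm

1.01


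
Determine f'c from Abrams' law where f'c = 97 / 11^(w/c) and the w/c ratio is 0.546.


f'c = 97 / 11^0.546
= 97 / 3.703
= 26.19 MPa

26.19


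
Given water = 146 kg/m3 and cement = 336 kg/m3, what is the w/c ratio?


w/c = water / cement
w/c = 146 / 336 = 0.435

0.435


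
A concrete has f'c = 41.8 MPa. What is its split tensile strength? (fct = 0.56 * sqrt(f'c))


fct = 0.56 * sqrt(41.8)
= 0.56 * 6.465
= 3.621 MPa

3.621


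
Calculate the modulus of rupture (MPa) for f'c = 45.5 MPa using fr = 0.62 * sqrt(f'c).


fr = 0.62 * sqrt(45.5)
= 4.182 MPa

4.182


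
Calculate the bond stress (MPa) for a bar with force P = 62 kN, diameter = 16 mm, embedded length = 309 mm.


u = P / (pi * db * ld)
= 62 * 1000 / (pi * 16 * 309)
= 3.992 MPa

3.992


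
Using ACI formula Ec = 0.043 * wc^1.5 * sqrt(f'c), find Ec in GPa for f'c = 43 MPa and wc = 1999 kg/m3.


Ec = 0.043 * 1999^1.5 * sqrt(43) / 1000
= 25.2 GPa

25.2


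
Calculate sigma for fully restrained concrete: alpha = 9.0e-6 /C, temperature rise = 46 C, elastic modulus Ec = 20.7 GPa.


sigma = alpha * dT * Ec
= 9.0e-6 * 46 * 20.7 * 1000
= 8.57 MPa

8.57


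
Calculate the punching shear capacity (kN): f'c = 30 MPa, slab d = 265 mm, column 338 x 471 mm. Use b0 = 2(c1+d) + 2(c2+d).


b0 = 2*(338 + 265) + 2*(471 + 265) = 2678 mm
Vc = 0.33 * sqrt(30) * 2678 * 265 / 1000
= 1282.72 kN

1282.72


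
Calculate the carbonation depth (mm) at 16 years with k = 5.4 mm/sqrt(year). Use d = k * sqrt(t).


depth = k * sqrt(t)
= 5.4 * sqrt(16)
= 21.6 mm

21.6


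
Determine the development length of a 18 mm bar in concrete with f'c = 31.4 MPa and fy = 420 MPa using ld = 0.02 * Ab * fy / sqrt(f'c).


Ab = pi * 18^2 / 4 = 254.469 mm2
ld = 0.02 * 254.469 * 420 / sqrt(31.4)
= 381.5 mm

381.5


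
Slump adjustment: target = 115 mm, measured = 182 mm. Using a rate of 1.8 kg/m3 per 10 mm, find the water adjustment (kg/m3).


Difference = 115 - 182 = -67 mm
Water adjustment = -67 * 1.8 / 10 = -12.1 kg/m3

-12.1


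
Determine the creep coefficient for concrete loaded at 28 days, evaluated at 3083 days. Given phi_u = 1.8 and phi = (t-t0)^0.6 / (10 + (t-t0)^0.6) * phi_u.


dt = 3083 - 28 = 3055
phi = 3055^0.6 / (10 + 3055^0.6) * 1.8
= 1.665

1.665


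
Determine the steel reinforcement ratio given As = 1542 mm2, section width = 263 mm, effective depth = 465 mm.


rho = As / (b * d)
= 1542 / (263 * 465)
= 0.0126

0.0126


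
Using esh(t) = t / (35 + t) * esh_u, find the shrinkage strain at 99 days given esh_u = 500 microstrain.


esh(99) = 99 / (35 + 99) * 500
= 99 / 134 * 500
= 369.4 microstrain

369.4


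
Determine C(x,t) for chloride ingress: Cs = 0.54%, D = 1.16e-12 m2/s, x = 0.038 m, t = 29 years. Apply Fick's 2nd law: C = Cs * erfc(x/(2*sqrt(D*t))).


t_seconds = 29 * 365.25 * 24 * 3600 = 915170400.0 s
arg = 0.038 / (2 * sqrt(1.16e-12 * 915170400.0))
= 0.5831
erfc(0.5831) = 0.4095
C = 0.54 * 0.4095 = 0.2212%

0.2212


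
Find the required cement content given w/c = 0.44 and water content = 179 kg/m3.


Cement = water / (w/c)
= 179 / 0.44
= 406.8 kg/m3

406.8


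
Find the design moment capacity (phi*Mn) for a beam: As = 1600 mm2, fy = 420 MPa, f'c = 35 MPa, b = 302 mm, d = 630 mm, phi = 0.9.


a = As * fy / (0.85 * f'c * b)
= 1600 * 420 / (0.85 * 35 * 302)
= 74.7955 mm
Mn = As * fy * (d - a/2) / 10^6
= 398.2287 kN-m
phi*Mn = 0.9 * 398.2287 = 358.41 kN-m

358.41


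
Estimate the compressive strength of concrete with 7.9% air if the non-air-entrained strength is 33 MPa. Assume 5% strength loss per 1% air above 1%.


Strength loss = (7.9 - 1) * 5 = 34.5%
f'c = 33 * (1 - 34.5/100)
= 21.62 MPa

21.62


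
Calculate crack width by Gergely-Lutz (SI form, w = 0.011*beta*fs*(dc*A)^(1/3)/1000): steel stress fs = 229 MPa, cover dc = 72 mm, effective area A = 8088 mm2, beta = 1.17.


w = 0.011 * beta * fs * (dc * A)^(1/3) / 1000
= 0.011 * 1.17 * 229 * (72 * 8088)^(1/3) / 1000
= 0.246 mm

0.246


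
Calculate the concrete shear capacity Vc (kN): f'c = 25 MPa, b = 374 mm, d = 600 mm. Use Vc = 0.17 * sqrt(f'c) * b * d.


Vc = 0.17 * sqrt(25) * 374 * 600 / 1000
= 190.74 kN

190.74


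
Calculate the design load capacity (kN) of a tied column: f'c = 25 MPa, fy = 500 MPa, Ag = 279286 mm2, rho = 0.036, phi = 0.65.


Ast = rho * Ag = 0.036 * 279286 = 10054.296 mm2
phi*Pn = 0.65 * 0.80 * (0.85 * 25 * (279286 - 10054.296) + 500 * 10054.296) / 1000
= 5589.13 kN

5589.13


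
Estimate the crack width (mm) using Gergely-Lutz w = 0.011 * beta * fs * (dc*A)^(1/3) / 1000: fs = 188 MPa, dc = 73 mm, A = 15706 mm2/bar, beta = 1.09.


w = 0.011 * beta * fs * (dc * A)^(1/3) / 1000
= 0.011 * 1.09 * 188 * (73 * 15706)^(1/3) / 1000
= 0.236 mm

0.236


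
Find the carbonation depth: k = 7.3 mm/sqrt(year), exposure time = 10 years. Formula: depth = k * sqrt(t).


depth = k * sqrt(t)
= 7.3 * sqrt(10)
= 23.08 mm

23.08


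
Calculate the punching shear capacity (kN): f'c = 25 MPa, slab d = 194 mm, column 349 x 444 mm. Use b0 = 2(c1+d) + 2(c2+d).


b0 = 2*(349 + 194) + 2*(444 + 194) = 2362 mm
Vc = 0.33 * sqrt(25) * 2362 * 194 / 1000
= 756.08 kN

756.08


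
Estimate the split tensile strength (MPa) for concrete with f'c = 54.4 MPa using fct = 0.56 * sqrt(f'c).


fct = 0.56 * sqrt(54.4)
= 0.56 * 7.376
= 4.13 MPa

4.13


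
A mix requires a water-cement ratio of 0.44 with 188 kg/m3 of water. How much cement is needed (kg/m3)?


Cement = water / (w/c)
= 188 / 0.44
= 427.3 kg/m3

427.3


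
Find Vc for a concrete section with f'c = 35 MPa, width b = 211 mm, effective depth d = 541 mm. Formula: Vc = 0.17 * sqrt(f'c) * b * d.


Vc = 0.17 * sqrt(35) * 211 * 541 / 1000
= 114.81 kN

114.81


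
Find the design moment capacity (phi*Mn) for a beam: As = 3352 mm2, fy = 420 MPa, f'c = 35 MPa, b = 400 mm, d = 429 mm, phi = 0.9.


a = As * fy / (0.85 * f'c * b)
= 3352 * 420 / (0.85 * 35 * 400)
= 118.3059 mm
Mn = As * fy * (d - a/2) / 10^6
= 520.6855 kN-m
phi*Mn = 0.9 * 520.6855 = 468.62 kN-m

468.62


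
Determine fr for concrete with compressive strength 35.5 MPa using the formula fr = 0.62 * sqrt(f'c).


fr = 0.62 * sqrt(35.5)
= 3.694 MPa

3.694


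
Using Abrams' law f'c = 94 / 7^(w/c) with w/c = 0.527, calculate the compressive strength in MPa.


f'c = 94 / 7^0.527
= 94 / 2.788
= 33.71 MPa

33.71


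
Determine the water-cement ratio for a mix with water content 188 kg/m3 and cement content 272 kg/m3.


w/c = water / cement
w/c = 188 / 272 = 0.691

0.691


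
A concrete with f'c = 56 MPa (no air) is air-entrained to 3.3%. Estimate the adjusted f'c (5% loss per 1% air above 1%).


Strength loss = (3.3 - 1) * 5 = 11.5%
f'c = 56 * (1 - 11.5/100)
= 49.56 MPa

49.56


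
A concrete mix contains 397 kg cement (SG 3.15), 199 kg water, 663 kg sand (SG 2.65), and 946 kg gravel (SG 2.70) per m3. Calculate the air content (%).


Vol cement = 397 / (3.15 * 1000) = 0.126032 m3
Vol water = 199 / 1000 = 0.199 m3
Vol sand = 663 / (2.65 * 1000) = 0.250189 m3
Vol gravel = 946 / (2.70 * 1000) = 0.35037 m3
Total solid + water volume = 0.925591 m3
Air = (1 - 0.925591) * 100 = 7.44%

7.44


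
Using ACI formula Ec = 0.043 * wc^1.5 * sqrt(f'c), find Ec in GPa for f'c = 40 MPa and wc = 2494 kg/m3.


Ec = 0.043 * 2494^1.5 * sqrt(40) / 1000
= 33.87 GPa

33.87


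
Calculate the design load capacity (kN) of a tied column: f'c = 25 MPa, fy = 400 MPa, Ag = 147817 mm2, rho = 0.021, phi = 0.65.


Ast = rho * Ag = 0.021 * 147817 = 3104.157 mm2
phi*Pn = 0.65 * 0.80 * (0.85 * 25 * (147817 - 3104.157) + 400 * 3104.157) / 1000
= 2244.74 kN

2244.74


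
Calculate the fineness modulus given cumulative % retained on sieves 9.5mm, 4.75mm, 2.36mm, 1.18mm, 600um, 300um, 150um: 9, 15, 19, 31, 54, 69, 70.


FM = sum(cumulative % retained) / 100
= 267 / 100
= 2.67

2.67


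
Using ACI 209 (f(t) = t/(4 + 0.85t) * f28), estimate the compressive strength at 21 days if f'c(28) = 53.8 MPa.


f(21) = 21 / (4 + 0.85 * 21) * 53.8
= 21 / 21.85 * 53.8
= 51.71 MPa

51.71


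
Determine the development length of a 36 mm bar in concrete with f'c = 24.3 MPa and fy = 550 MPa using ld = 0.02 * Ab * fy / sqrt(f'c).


Ab = pi * 36^2 / 4 = 1017.876 mm2
ld = 0.02 * 1017.876 * 550 / sqrt(24.3)
= 2271.4 mm

2271.4


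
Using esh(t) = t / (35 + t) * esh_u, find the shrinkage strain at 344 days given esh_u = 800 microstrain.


esh(344) = 344 / (35 + 344) * 800
= 344 / 379 * 800
= 726.1 microstrain

726.1


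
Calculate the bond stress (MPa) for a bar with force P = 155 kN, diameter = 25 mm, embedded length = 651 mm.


u = P / (pi * db * ld)
= 155 * 1000 / (pi * 25 * 651)
= 3.032 MPa

3.032


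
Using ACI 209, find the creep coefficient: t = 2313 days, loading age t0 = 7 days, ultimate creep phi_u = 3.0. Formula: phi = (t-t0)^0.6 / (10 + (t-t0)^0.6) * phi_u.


dt = 2313 - 7 = 2306
phi = 2306^0.6 / (10 + 2306^0.6) * 3.0
= 2.737

2.737


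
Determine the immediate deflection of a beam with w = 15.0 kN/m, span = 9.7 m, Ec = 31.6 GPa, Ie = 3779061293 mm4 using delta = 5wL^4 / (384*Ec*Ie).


Convert: L = 9.7 m = 9700 mm, Ec = 31.6 GPa = 31600 MPa
delta = 5 * 15.0 * 9700^4 / (384 * 31600 * 3779061293)
= 14.48 mm

14.48


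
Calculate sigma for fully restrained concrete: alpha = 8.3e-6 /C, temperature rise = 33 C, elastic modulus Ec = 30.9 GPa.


sigma = alpha * dT * Ec
= 8.3e-6 * 33 * 30.9 * 1000
= 8.464 MPa

8.464


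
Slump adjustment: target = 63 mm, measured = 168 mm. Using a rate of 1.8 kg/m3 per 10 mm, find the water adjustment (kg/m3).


Difference = 63 - 168 = -105 mm
Water adjustment = -105 * 1.8 / 10 = -18.9 kg/m3

-18.9


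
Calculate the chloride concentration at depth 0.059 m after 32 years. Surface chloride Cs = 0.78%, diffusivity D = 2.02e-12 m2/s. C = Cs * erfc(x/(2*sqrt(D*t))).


t_seconds = 32 * 365.25 * 24 * 3600 = 1009843200.0 s
arg = 0.059 / (2 * sqrt(2.02e-12 * 1009843200.0))
= 0.6532
erfc(0.6532) = 0.3556
C = 0.78 * 0.3556 = 0.2774%

0.2774


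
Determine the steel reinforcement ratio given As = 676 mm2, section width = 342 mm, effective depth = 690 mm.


rho = As / (b * d)
= 676 / (342 * 690)
= 0.0029

0.0029


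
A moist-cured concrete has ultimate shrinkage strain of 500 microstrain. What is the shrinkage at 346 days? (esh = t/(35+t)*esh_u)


esh(346) = 346 / (35 + 346) * 500
= 346 / 381 * 500
= 454.1 microstrain

454.1


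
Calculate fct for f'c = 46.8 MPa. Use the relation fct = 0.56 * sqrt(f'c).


fct = 0.56 * sqrt(46.8)
= 0.56 * 6.841
= 3.831 MPa

3.831


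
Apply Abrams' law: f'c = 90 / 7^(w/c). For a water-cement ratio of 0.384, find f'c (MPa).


f'c = 90 / 7^0.384
= 90 / 2.111
= 42.63 MPa

42.63


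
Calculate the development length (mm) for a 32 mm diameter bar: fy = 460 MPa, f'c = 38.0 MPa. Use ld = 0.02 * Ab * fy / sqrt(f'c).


Ab = pi * 32^2 / 4 = 804.248 mm2
ld = 0.02 * 804.248 * 460 / sqrt(38.0)
= 1200.3 mm

1200.3


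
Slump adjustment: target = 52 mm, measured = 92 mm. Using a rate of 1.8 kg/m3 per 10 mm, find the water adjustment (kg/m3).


Difference = 52 - 92 = -40 mm
Water adjustment = -40 * 1.8 / 10 = -7.2 kg/m3

-7.2


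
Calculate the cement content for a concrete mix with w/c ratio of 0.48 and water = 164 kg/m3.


Cement = water / (w/c)
= 164 / 0.48
= 341.7 kg/m3

341.7


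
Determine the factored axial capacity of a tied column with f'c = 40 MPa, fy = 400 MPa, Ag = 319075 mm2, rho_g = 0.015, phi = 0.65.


Ast = rho * Ag = 0.015 * 319075 = 4786.125 mm2
phi*Pn = 0.65 * 0.80 * (0.85 * 40 * (319075 - 4786.125) + 400 * 4786.125) / 1000
= 6552.14 kN

6552.14


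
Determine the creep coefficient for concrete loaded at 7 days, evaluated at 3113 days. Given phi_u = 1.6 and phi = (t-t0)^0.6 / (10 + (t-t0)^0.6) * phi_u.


dt = 3113 - 7 = 3106
phi = 3106^0.6 / (10 + 3106^0.6) * 1.6
= 1.481

1.481


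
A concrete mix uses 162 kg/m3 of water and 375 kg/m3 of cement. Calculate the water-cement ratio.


w/c = water / cement
w/c = 162 / 375 = 0.432

0.432


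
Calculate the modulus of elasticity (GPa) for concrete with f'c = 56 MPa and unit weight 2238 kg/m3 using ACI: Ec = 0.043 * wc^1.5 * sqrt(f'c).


Ec = 0.043 * 2238^1.5 * sqrt(56) / 1000
= 34.07 GPa

34.07


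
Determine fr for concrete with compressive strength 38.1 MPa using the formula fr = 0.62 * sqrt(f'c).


fr = 0.62 * sqrt(38.1)
= 3.827 MPa

3.827


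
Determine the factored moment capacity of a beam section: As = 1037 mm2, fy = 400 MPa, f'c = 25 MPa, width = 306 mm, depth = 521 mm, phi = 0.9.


a = As * fy / (0.85 * f'c * b)
= 1037 * 400 / (0.85 * 25 * 306)
= 63.7908 mm
Mn = As * fy * (d - a/2) / 10^6
= 202.8806 kN-m
phi*Mn = 0.9 * 202.8806 = 182.59 kN-m

182.59


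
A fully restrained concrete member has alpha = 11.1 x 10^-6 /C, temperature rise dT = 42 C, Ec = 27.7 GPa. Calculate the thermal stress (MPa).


sigma = alpha * dT * Ec
= 11.1e-6 * 42 * 27.7 * 1000
= 12.914 MPa

12.914


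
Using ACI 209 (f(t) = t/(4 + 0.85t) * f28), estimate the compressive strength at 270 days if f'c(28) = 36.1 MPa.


f(270) = 270 / (4 + 0.85 * 270) * 36.1
= 270 / 233.5 * 36.1
= 41.74 MPa

41.74


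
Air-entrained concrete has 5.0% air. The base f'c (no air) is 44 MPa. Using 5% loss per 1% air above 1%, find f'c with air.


Strength loss = (5.0 - 1) * 5 = 20.0%
f'c = 44 * (1 - 20.0/100)
= 35.2 MPa

35.2


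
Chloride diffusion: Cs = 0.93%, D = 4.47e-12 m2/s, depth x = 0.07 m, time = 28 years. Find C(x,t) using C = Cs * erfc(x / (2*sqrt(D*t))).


t_seconds = 28 * 365.25 * 24 * 3600 = 883612800.0 s
arg = 0.07 / (2 * sqrt(4.47e-12 * 883612800.0))
= 0.5569
erfc(0.5569) = 0.4309
C = 0.93 * 0.4309 = 0.4008%

0.4008


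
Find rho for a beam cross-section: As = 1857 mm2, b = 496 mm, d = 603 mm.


rho = As / (b * d)
= 1857 / (496 * 603)
= 0.0062

0.0062


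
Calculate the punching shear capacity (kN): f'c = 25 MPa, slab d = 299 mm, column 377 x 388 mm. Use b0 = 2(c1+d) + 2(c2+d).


b0 = 2*(377 + 299) + 2*(388 + 299) = 2726 mm
Vc = 0.33 * sqrt(25) * 2726 * 299 / 1000
= 1344.87 kN

1344.87


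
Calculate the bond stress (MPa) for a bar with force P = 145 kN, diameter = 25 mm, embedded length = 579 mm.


u = P / (pi * db * ld)
= 145 * 1000 / (pi * 25 * 579)
= 3.189 MPa

3.189


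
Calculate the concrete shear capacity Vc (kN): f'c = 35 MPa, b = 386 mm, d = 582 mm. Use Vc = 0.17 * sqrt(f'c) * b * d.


Vc = 0.17 * sqrt(35) * 386 * 582 / 1000
= 225.94 kN

225.94


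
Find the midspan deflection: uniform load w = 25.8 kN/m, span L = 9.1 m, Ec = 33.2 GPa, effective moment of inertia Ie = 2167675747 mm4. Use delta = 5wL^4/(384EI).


Convert: L = 9.1 m = 9100 mm, Ec = 33.2 GPa = 33200 MPa
delta = 5 * 25.8 * 9100^4 / (384 * 33200 * 2167675747)
= 32.01 mm

32.01


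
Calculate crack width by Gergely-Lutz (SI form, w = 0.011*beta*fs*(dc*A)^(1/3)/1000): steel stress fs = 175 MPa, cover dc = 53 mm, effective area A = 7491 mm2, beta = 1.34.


w = 0.011 * beta * fs * (dc * A)^(1/3) / 1000
= 0.011 * 1.34 * 175 * (53 * 7491)^(1/3) / 1000
= 0.19 mm

0.19


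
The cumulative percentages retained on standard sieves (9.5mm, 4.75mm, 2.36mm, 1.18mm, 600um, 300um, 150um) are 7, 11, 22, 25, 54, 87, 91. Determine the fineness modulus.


FM = sum(cumulative % retained) / 100
= 297 / 100
= 2.97

2.97


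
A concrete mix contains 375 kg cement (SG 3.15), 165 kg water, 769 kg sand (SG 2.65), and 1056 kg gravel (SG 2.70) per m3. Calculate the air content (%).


Vol cement = 375 / (3.15 * 1000) = 0.119048 m3
Vol water = 165 / 1000 = 0.165 m3
Vol sand = 769 / (2.65 * 1000) = 0.290189 m3
Vol gravel = 1056 / (2.70 * 1000) = 0.391111 m3
Total solid + water volume = 0.965347 m3
Air = (1 - 0.965347) * 100 = 3.47%

3.47


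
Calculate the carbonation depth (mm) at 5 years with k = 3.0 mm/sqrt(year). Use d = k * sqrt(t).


depth = k * sqrt(t)
= 3.0 * sqrt(5)
= 6.71 mm

6.71


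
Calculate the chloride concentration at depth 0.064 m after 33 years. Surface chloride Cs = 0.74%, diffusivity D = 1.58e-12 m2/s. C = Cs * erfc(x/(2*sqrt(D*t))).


t_seconds = 33 * 365.25 * 24 * 3600 = 1041400800.0 s
arg = 0.064 / (2 * sqrt(1.58e-12 * 1041400800.0))
= 0.7889
erfc(0.7889) = 0.2646
C = 0.74 * 0.2646 = 0.1958%

0.1958


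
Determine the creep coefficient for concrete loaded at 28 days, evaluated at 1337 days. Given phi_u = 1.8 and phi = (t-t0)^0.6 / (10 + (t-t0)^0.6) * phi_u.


dt = 1337 - 28 = 1309
phi = 1309^0.6 / (10 + 1309^0.6) * 1.8
= 1.586

1.586


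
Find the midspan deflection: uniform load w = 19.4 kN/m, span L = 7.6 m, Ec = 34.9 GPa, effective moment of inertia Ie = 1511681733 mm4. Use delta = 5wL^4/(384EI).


Convert: L = 7.6 m = 7600 mm, Ec = 34.9 GPa = 34900 MPa
delta = 5 * 19.4 * 7600^4 / (384 * 34900 * 1511681733)
= 15.97 mm

15.97


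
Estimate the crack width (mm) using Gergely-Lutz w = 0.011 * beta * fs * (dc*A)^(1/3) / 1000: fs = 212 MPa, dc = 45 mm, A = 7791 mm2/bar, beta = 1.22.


w = 0.011 * beta * fs * (dc * A)^(1/3) / 1000
= 0.011 * 1.22 * 212 * (45 * 7791)^(1/3) / 1000
= 0.201 mm

0.201


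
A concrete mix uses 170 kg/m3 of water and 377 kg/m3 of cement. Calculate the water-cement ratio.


w/c = water / cement
w/c = 170 / 377 = 0.451

0.451


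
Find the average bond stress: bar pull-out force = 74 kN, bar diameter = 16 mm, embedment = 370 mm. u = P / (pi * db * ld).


u = P / (pi * db * ld)
= 74 * 1000 / (pi * 16 * 370)
= 3.979 MPa

3.979


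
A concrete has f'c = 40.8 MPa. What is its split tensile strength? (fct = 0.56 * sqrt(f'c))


fct = 0.56 * sqrt(40.8)
= 0.56 * 6.387
= 3.577 MPa

3.577


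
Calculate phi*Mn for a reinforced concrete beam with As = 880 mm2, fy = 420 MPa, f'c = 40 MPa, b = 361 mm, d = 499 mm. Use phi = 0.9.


a = As * fy / (0.85 * f'c * b)
= 880 * 420 / (0.85 * 40 * 361)
= 30.1124 mm
Mn = As * fy * (d - a/2) / 10^6
= 178.8656 kN-m
phi*Mn = 0.9 * 178.8656 = 160.98 kN-m

160.98


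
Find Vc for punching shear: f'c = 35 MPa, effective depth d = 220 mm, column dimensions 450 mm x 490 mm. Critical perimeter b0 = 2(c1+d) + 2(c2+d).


b0 = 2*(450 + 220) + 2*(490 + 220) = 2760 mm
Vc = 0.33 * sqrt(35) * 2760 * 220 / 1000
= 1185.44 kN

1185.44


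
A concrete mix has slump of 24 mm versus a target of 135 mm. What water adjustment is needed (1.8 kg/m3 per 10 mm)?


Difference = 135 - 24 = 111 mm
Water adjustment = 111 * 1.8 / 10 = 20.0 kg/m3

20.0


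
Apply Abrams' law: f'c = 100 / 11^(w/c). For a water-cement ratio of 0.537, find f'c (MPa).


f'c = 100 / 11^0.537
= 100 / 3.624
= 27.59 MPa

27.59


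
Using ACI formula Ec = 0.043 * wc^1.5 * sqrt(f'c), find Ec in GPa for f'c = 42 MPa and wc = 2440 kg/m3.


Ec = 0.043 * 2440^1.5 * sqrt(42) / 1000
= 33.59 GPa

33.59


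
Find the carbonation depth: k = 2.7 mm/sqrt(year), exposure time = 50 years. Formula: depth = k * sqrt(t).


depth = k * sqrt(t)
= 2.7 * sqrt(50)
= 19.09 mm

19.09


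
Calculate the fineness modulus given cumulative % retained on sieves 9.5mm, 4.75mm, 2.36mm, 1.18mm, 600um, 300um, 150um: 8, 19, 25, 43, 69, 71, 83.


FM = sum(cumulative % retained) / 100
= 318 / 100
= 3.18

3.18


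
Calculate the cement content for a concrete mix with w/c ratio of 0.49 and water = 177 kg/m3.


Cement = water / (w/c)
= 177 / 0.49
= 361.2 kg/m3

361.2


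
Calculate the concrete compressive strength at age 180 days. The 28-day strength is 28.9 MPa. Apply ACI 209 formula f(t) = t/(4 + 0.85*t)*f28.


f(180) = 180 / (4 + 0.85 * 180) * 28.9
= 180 / 157.0 * 28.9
= 33.13 MPa

33.13


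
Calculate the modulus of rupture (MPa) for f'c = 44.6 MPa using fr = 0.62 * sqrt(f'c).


fr = 0.62 * sqrt(44.6)
= 4.141 MPa

4.141


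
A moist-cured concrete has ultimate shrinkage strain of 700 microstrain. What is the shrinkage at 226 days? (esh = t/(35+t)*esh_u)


esh(226) = 226 / (35 + 226) * 700
= 226 / 261 * 700
= 606.1 microstrain

606.1


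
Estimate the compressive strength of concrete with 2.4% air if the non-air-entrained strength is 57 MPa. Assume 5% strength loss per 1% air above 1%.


Strength loss = (2.4 - 1) * 5 = 7.0%
f'c = 57 * (1 - 7.0/100)
= 53.01 MPa

53.01


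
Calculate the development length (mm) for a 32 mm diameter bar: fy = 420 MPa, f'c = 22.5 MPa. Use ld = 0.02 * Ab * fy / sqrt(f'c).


Ab = pi * 32^2 / 4 = 804.248 mm2
ld = 0.02 * 804.248 * 420 / sqrt(22.5)
= 1424.2 mm

1424.2


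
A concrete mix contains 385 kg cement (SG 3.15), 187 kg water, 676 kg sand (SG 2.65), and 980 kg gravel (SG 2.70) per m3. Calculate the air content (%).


Vol cement = 385 / (3.15 * 1000) = 0.122222 m3
Vol water = 187 / 1000 = 0.187 m3
Vol sand = 676 / (2.65 * 1000) = 0.255094 m3
Vol gravel = 980 / (2.70 * 1000) = 0.362963 m3
Total solid + water volume = 0.92728 m3
Air = (1 - 0.92728) * 100 = 7.27%

7.27


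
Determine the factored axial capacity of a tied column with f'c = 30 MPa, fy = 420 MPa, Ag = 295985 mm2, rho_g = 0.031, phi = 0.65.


Ast = rho * Ag = 0.031 * 295985 = 9175.535 mm2
phi*Pn = 0.65 * 0.80 * (0.85 * 30 * (295985 - 9175.535) + 420 * 9175.535) / 1000
= 5807.03 kN

5807.03
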